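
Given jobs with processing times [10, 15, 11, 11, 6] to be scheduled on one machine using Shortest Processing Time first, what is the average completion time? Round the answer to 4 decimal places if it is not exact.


Sort jobs by processing time (SPT order): [6, 10, 11, 11, 15]
Compute completion times sequentially:
  Job 1: processing = 6, completes at 6
  Job 2: processing = 10, completes at 16
  Job 3: processing = 11, completes at 27
  Job 4: processing = 11, completes at 38
  Job 5: processing = 15, completes at 53
Sum of completion times = 140
Average completion time = 140/5 = 28.0

28.0


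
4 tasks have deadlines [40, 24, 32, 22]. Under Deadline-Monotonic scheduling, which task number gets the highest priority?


Sort tasks by relative deadline (ascending):
  Task 4: deadline = 22
  Task 2: deadline = 24
  Task 3: deadline = 32
  Task 1: deadline = 40
Priority order (highest first): [4, 2, 3, 1]
Highest priority task = 4

4


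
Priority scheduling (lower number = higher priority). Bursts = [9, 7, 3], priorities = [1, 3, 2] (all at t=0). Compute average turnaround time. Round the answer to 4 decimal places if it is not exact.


Sort by priority (ascending = highest first):
Order: [(1, 9), (2, 3), (3, 7)]
Completion times:
  Priority 1, burst=9, C=9
  Priority 2, burst=3, C=12
  Priority 3, burst=7, C=19
Average turnaround = 40/3 = 13.3333

13.3333


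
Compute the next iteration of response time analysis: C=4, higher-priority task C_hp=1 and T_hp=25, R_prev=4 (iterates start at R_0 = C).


R_next = C + ceil(R_prev / T_hp) * C_hp
ceil(4 / 25) = ceil(0.16) = 1
Interference = 1 * 1 = 1
R_next = 4 + 1 = 5

5


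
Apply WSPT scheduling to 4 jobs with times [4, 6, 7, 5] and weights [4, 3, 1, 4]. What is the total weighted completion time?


Compute p/w ratios and sort ascending (WSPT): [(4, 4), (5, 4), (6, 3), (7, 1)]
Compute weighted completion times:
  Job (p=4,w=4): C=4, w*C=4*4=16
  Job (p=5,w=4): C=9, w*C=4*9=36
  Job (p=6,w=3): C=15, w*C=3*15=45
  Job (p=7,w=1): C=22, w*C=1*22=22
Total weighted completion time = 119

119


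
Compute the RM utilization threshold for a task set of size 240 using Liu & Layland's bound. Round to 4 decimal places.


Compute 2^(1/240) = 1.0028922879
Subtract 1: 1.0028922879 - 1 = 0.0028922879
Multiply by n: 240 * 0.0028922879 = 0.6941490960
Round to 4 dp: 0.6941

0.6941


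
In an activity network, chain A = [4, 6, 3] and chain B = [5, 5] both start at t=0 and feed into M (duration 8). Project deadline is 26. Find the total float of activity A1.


Forward pass: ES(A1) = sum of predecessors on chain A = 0
EF = ES + duration = 0 + 4 = 4
Backward pass: LF(M) = deadline = 26; LS(M) = 26 - 8 = 18
LF(A1) = LS(M) - sum(successors on chain A) = 18 - 9 = 9
LS = LF - duration = 9 - 4 = 5
Total float = LS - ES = 5 - 0 = 5

5


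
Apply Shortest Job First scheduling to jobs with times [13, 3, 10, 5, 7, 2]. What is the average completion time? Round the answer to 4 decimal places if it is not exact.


SJF order (ascending): [2, 3, 5, 7, 10, 13]
Completion times:
  Job 1: burst=2, C=2
  Job 2: burst=3, C=5
  Job 3: burst=5, C=10
  Job 4: burst=7, C=17
  Job 5: burst=10, C=27
  Job 6: burst=13, C=40
Average completion = 101/6 = 16.8333

16.8333


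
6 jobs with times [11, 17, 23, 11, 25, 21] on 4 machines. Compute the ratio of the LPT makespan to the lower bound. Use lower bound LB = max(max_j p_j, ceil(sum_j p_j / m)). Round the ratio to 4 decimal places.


LPT order: [25, 23, 21, 17, 11, 11]
Machine loads after assignment: [25, 23, 32, 28]
LPT makespan = 32
Lower bound = max(max_job, ceil(total/4)) = max(25, 27) = 27
Ratio = 32 / 27 = 1.1852

1.1852


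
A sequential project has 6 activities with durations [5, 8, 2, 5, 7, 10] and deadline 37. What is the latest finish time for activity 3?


LF(activity 3) = deadline - sum of successor durations
Successors: activities 4 through 6 with durations [5, 7, 10]
Sum of successor durations = 22
LF = 37 - 22 = 15

15


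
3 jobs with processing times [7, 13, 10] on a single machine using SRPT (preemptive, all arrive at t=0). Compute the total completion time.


Since all jobs arrive at t=0, SRPT equals SPT ordering.
SPT order: [7, 10, 13]
Completion times:
  Job 1: p=7, C=7
  Job 2: p=10, C=17
  Job 3: p=13, C=30
Total completion time = 7 + 17 + 30 = 54

54


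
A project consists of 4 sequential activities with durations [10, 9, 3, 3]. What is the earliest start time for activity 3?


Activity 3 starts after activities 1 through 2 complete.
Predecessor durations: [10, 9]
ES = 10 + 9 = 19

19


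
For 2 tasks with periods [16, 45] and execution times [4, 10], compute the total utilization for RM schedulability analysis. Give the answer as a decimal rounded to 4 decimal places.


Compute individual utilizations (exact fractions):
  Task 1: C/T = 4/16 = 1/4 (approx. 0.25)
  Task 2: C/T = 10/45 = 2/9 (approx. 0.2222)
Total utilization U = 1/4 + 2/9 = 17/36
Rounded to 4 decimal places: U = 0.4722
RM (Liu & Layland) bound for 2 tasks = 0.828427; compare with U = 17/36 (approx. 0.472222)
U <= bound, so schedulable by RM sufficient condition.

0.4722


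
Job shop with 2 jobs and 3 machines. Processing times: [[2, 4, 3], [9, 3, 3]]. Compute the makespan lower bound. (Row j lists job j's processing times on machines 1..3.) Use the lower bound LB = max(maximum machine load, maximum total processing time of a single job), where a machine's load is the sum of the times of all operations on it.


Machine loads:
  Machine 1: 2 + 9 = 11
  Machine 2: 4 + 3 = 7
  Machine 3: 3 + 3 = 6
Max machine load = 11
Job totals:
  Job 1: 9
  Job 2: 15
Max job total = 15
Lower bound = max(11, 15) = 15

15


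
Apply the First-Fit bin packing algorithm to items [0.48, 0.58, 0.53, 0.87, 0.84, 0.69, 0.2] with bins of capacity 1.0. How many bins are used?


Place items sequentially using First-Fit:
  Item 0.48 -> new Bin 1
  Item 0.58 -> new Bin 2
  Item 0.53 -> new Bin 3
  Item 0.87 -> new Bin 4
  Item 0.84 -> new Bin 5
  Item 0.69 -> new Bin 6
  Item 0.2 -> Bin 1 (now 0.68)
Total bins used = 6

6


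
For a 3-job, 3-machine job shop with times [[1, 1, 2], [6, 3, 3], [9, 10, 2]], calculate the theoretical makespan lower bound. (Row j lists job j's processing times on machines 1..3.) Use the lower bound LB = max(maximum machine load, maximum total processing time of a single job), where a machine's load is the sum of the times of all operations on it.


Machine loads:
  Machine 1: 1 + 6 + 9 = 16
  Machine 2: 1 + 3 + 10 = 14
  Machine 3: 2 + 3 + 2 = 7
Max machine load = 16
Job totals:
  Job 1: 4
  Job 2: 12
  Job 3: 21
Max job total = 21
Lower bound = max(16, 21) = 21

21


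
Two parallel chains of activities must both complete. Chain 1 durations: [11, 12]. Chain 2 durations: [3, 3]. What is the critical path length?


Path A total = 11 + 12 = 23
Path B total = 3 + 3 = 6
Critical path = longest path = max(23, 6) = 23

23


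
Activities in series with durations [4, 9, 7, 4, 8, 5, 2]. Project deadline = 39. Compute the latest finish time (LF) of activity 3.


LF(activity 3) = deadline - sum of successor durations
Successors: activities 4 through 7 with durations [4, 8, 5, 2]
Sum of successor durations = 19
LF = 39 - 19 = 20

20


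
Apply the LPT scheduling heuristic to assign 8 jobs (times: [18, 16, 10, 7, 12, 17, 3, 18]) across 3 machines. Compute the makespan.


Sort jobs in decreasing order (LPT): [18, 18, 17, 16, 12, 10, 7, 3]
Assign each job to the least loaded machine:
  Machine 1: jobs [18, 12, 3], load = 33
  Machine 2: jobs [18, 10, 7], load = 35
  Machine 3: jobs [17, 16], load = 33
Makespan = max load = 35

35


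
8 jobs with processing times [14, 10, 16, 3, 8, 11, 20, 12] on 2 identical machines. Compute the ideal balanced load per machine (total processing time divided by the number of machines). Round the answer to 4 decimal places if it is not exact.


Total processing time = 14 + 10 + 16 + 3 + 8 + 11 + 20 + 12 = 94
Number of machines = 2
Ideal balanced load = 94 / 2 = 47.0

47.0


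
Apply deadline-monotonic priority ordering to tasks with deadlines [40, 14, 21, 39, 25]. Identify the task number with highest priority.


Sort tasks by relative deadline (ascending):
  Task 2: deadline = 14
  Task 3: deadline = 21
  Task 5: deadline = 25
  Task 4: deadline = 39
  Task 1: deadline = 40
Priority order (highest first): [2, 3, 5, 4, 1]
Highest priority task = 2

2


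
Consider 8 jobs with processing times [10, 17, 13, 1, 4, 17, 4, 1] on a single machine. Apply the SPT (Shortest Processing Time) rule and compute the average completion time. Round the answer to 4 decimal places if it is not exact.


Sort jobs by processing time (SPT order): [1, 1, 4, 4, 10, 13, 17, 17]
Compute completion times sequentially:
  Job 1: processing = 1, completes at 1
  Job 2: processing = 1, completes at 2
  Job 3: processing = 4, completes at 6
  Job 4: processing = 4, completes at 10
  Job 5: processing = 10, completes at 20
  Job 6: processing = 13, completes at 33
  Job 7: processing = 17, completes at 50
  Job 8: processing = 17, completes at 67
Sum of completion times = 189
Average completion time = 189/8 = 23.625

23.625


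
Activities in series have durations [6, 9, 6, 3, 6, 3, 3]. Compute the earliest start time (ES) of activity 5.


Activity 5 starts after activities 1 through 4 complete.
Predecessor durations: [6, 9, 6, 3]
ES = 6 + 9 + 6 + 3 = 24

24


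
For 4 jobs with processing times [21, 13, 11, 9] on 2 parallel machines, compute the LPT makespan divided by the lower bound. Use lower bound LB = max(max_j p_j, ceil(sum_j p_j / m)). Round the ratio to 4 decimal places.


LPT order: [21, 13, 11, 9]
Machine loads after assignment: [30, 24]
LPT makespan = 30
Lower bound = max(max_job, ceil(total/2)) = max(21, 27) = 27
Ratio = 30 / 27 = 1.1111

1.1111


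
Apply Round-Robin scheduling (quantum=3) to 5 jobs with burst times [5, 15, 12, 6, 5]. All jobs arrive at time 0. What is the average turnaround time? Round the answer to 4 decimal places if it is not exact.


Time quantum = 3
Execution trace:
  J1 runs 3 units, time = 3
  J2 runs 3 units, time = 6
  J3 runs 3 units, time = 9
  J4 runs 3 units, time = 12
  J5 runs 3 units, time = 15
  J1 runs 2 units, time = 17
  J2 runs 3 units, time = 20
  J3 runs 3 units, time = 23
  J4 runs 3 units, time = 26
  J5 runs 2 units, time = 28
  J2 runs 3 units, time = 31
  J3 runs 3 units, time = 34
  J2 runs 3 units, time = 37
  J3 runs 3 units, time = 40
  J2 runs 3 units, time = 43
Finish times: [17, 43, 40, 26, 28]
Average turnaround = 154/5 = 30.8

30.8


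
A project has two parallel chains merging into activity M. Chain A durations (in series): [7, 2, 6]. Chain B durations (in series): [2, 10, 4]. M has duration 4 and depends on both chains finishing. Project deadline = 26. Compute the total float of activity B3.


Forward pass: ES(B3) = sum of predecessors on chain B = 12
EF = ES + duration = 12 + 4 = 16
Backward pass: LF(M) = deadline = 26; LS(M) = 26 - 4 = 22
LF(B3) = LS(M) - sum(successors on chain B) = 22 - 0 = 22
LS = LF - duration = 22 - 4 = 18
Total float = LS - ES = 18 - 12 = 6

6


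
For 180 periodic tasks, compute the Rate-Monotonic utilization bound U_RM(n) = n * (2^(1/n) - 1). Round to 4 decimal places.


Compute 2^(1/180) = 1.0038582416
Subtract 1: 1.0038582416 - 1 = 0.0038582416
Multiply by n: 180 * 0.0038582416 = 0.6944834880
Round to 4 dp: 0.6945

0.6945


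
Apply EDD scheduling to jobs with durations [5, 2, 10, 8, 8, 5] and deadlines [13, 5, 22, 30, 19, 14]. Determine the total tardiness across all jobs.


Sort by due date (EDD order): [(2, 5), (5, 13), (5, 14), (8, 19), (10, 22), (8, 30)]
Compute completion times and tardiness:
  Job 1: p=2, d=5, C=2, tardiness=max(0,2-5)=0
  Job 2: p=5, d=13, C=7, tardiness=max(0,7-13)=0
  Job 3: p=5, d=14, C=12, tardiness=max(0,12-14)=0
  Job 4: p=8, d=19, C=20, tardiness=max(0,20-19)=1
  Job 5: p=10, d=22, C=30, tardiness=max(0,30-22)=8
  Job 6: p=8, d=30, C=38, tardiness=max(0,38-30)=8
Total tardiness = 17

17


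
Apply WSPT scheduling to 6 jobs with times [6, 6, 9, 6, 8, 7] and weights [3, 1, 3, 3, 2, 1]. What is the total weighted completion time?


Compute p/w ratios and sort ascending (WSPT): [(6, 3), (6, 3), (9, 3), (8, 2), (6, 1), (7, 1)]
Compute weighted completion times:
  Job (p=6,w=3): C=6, w*C=3*6=18
  Job (p=6,w=3): C=12, w*C=3*12=36
  Job (p=9,w=3): C=21, w*C=3*21=63
  Job (p=8,w=2): C=29, w*C=2*29=58
  Job (p=6,w=1): C=35, w*C=1*35=35
  Job (p=7,w=1): C=42, w*C=1*42=42
Total weighted completion time = 252

252


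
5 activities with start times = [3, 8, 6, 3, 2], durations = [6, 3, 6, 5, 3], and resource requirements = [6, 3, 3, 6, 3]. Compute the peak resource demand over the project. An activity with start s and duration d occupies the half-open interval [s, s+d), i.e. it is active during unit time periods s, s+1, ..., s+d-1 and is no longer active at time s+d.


Each activity i is active on [start_i, start_i + duration_i).
Compute total resource usage per time slot:
  t=0: active resources = [], total = 0
  t=1: active resources = [], total = 0
  t=2: active resources = [3], total = 3
  t=3: active resources = [6, 6, 3], total = 15
  t=4: active resources = [6, 6, 3], total = 15
  t=5: active resources = [6, 6], total = 12
  t=6: active resources = [6, 3, 6], total = 15
  t=7: active resources = [6, 3, 6], total = 15
  t=8: active resources = [6, 3, 3], total = 12
  t=9: active resources = [3, 3], total = 6
  t=10: active resources = [3, 3], total = 6
  t=11: active resources = [3], total = 3
Peak resource demand = 15

15


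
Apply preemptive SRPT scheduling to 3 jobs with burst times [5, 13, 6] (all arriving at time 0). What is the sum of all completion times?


Since all jobs arrive at t=0, SRPT equals SPT ordering.
SPT order: [5, 6, 13]
Completion times:
  Job 1: p=5, C=5
  Job 2: p=6, C=11
  Job 3: p=13, C=24
Total completion time = 5 + 11 + 24 = 40

40


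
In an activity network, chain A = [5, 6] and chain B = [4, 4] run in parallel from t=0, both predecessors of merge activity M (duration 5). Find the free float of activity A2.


ES(A2) = sum of predecessors on chain A = 5
EF(A2) = ES + duration = 5 + 6 = 11
Successor of A2 is M. ES(M) = max(sum(A), sum(B)) = max(11, 8) = 11
Free float = ES(successor) - EF(current) = 11 - 11 = 0

0


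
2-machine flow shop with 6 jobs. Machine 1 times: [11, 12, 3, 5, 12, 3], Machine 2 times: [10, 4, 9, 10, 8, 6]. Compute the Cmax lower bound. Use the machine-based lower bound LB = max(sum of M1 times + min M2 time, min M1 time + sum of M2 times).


LB1 = sum(M1 times) + min(M2 times) = 46 + 4 = 50
LB2 = min(M1 times) + sum(M2 times) = 3 + 47 = 50
Lower bound = max(LB1, LB2) = max(50, 50) = 50

50


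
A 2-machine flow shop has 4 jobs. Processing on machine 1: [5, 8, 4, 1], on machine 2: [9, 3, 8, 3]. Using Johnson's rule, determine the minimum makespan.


Apply Johnson's rule:
  Group 1 (a <= b): [(4, 1, 3), (3, 4, 8), (1, 5, 9)]
  Group 2 (a > b): [(2, 8, 3)]
Optimal job order: [4, 3, 1, 2]
Schedule:
  Job 4: M1 done at 1, M2 done at 4
  Job 3: M1 done at 5, M2 done at 13
  Job 1: M1 done at 10, M2 done at 22
  Job 2: M1 done at 18, M2 done at 25
Makespan = 25

25


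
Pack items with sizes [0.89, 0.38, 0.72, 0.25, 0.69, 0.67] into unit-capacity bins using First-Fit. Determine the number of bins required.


Place items sequentially using First-Fit:
  Item 0.89 -> new Bin 1
  Item 0.38 -> new Bin 2
  Item 0.72 -> new Bin 3
  Item 0.25 -> Bin 2 (now 0.63)
  Item 0.69 -> new Bin 4
  Item 0.67 -> new Bin 5
Total bins used = 5

5


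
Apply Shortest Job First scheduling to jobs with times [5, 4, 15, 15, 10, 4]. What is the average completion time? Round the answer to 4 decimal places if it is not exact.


SJF order (ascending): [4, 4, 5, 10, 15, 15]
Completion times:
  Job 1: burst=4, C=4
  Job 2: burst=4, C=8
  Job 3: burst=5, C=13
  Job 4: burst=10, C=23
  Job 5: burst=15, C=38
  Job 6: burst=15, C=53
Average completion = 139/6 = 23.1667

23.1667


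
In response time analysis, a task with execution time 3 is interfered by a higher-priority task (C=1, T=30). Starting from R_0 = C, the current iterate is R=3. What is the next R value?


R_next = C + ceil(R_prev / T_hp) * C_hp
ceil(3 / 30) = ceil(0.1) = 1
Interference = 1 * 1 = 1
R_next = 3 + 1 = 4

4


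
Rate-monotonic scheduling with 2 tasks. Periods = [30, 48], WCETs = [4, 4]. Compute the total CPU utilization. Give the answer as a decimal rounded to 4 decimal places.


Compute individual utilizations (exact fractions):
  Task 1: C/T = 4/30 = 2/15 (approx. 0.1333)
  Task 2: C/T = 4/48 = 1/12 (approx. 0.0833)
Total utilization U = 2/15 + 1/12 = 13/60
Rounded to 4 decimal places: U = 0.2167
RM (Liu & Layland) bound for 2 tasks = 0.828427; compare with U = 13/60 (approx. 0.216667)
U <= bound, so schedulable by RM sufficient condition.

0.2167


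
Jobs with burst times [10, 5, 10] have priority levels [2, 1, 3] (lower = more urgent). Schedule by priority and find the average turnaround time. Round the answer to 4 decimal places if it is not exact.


Sort by priority (ascending = highest first):
Order: [(1, 5), (2, 10), (3, 10)]
Completion times:
  Priority 1, burst=5, C=5
  Priority 2, burst=10, C=15
  Priority 3, burst=10, C=25
Average turnaround = 45/3 = 15.0

15.0


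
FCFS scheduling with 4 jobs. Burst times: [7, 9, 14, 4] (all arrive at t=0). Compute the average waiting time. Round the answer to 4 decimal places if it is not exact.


FCFS order (as given): [7, 9, 14, 4]
Waiting times:
  Job 1: wait = 0
  Job 2: wait = 7
  Job 3: wait = 16
  Job 4: wait = 30
Sum of waiting times = 53
Average waiting time = 53/4 = 13.25

13.25


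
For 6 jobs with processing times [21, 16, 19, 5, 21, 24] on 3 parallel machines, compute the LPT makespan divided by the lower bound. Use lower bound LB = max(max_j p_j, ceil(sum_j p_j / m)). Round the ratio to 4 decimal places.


LPT order: [24, 21, 21, 19, 16, 5]
Machine loads after assignment: [29, 40, 37]
LPT makespan = 40
Lower bound = max(max_job, ceil(total/3)) = max(24, 36) = 36
Ratio = 40 / 36 = 1.1111

1.1111


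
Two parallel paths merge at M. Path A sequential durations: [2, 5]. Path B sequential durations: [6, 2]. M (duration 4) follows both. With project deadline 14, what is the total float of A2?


Forward pass: ES(A2) = sum of predecessors on chain A = 2
EF = ES + duration = 2 + 5 = 7
Backward pass: LF(M) = deadline = 14; LS(M) = 14 - 4 = 10
LF(A2) = LS(M) - sum(successors on chain A) = 10 - 0 = 10
LS = LF - duration = 10 - 5 = 5
Total float = LS - ES = 5 - 2 = 3

3


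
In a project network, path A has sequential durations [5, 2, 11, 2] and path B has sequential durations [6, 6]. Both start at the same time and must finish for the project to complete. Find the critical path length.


Path A total = 5 + 2 + 11 + 2 = 20
Path B total = 6 + 6 = 12
Critical path = longest path = max(20, 12) = 20

20


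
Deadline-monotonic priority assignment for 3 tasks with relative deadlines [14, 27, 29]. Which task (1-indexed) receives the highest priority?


Sort tasks by relative deadline (ascending):
  Task 1: deadline = 14
  Task 2: deadline = 27
  Task 3: deadline = 29
Priority order (highest first): [1, 2, 3]
Highest priority task = 1

1


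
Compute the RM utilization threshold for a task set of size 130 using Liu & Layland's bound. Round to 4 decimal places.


Compute 2^(1/130) = 1.0053461413
Subtract 1: 1.0053461413 - 1 = 0.0053461413
Multiply by n: 130 * 0.0053461413 = 0.6949983690
Round to 4 dp: 0.6950

0.6950


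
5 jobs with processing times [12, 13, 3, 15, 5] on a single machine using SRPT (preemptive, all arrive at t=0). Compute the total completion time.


Since all jobs arrive at t=0, SRPT equals SPT ordering.
SPT order: [3, 5, 12, 13, 15]
Completion times:
  Job 1: p=3, C=3
  Job 2: p=5, C=8
  Job 3: p=12, C=20
  Job 4: p=13, C=33
  Job 5: p=15, C=48
Total completion time = 3 + 8 + 20 + 33 + 48 = 112

112


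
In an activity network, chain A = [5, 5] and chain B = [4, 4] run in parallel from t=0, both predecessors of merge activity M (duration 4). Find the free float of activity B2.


ES(B2) = sum of predecessors on chain B = 4
EF(B2) = ES + duration = 4 + 4 = 8
Successor of B2 is M. ES(M) = max(sum(A), sum(B)) = max(10, 8) = 10
Free float = ES(successor) - EF(current) = 10 - 8 = 2

2


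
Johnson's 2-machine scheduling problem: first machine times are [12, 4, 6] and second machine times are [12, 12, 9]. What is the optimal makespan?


Apply Johnson's rule:
  Group 1 (a <= b): [(2, 4, 12), (3, 6, 9), (1, 12, 12)]
  Group 2 (a > b): []
Optimal job order: [2, 3, 1]
Schedule:
  Job 2: M1 done at 4, M2 done at 16
  Job 3: M1 done at 10, M2 done at 25
  Job 1: M1 done at 22, M2 done at 37
Makespan = 37

37


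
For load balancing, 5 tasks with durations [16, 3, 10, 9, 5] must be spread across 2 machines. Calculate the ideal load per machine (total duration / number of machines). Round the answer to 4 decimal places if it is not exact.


Total processing time = 16 + 3 + 10 + 9 + 5 = 43
Number of machines = 2
Ideal balanced load = 43 / 2 = 21.5

21.5


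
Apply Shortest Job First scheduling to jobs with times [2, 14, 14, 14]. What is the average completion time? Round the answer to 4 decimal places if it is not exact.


SJF order (ascending): [2, 14, 14, 14]
Completion times:
  Job 1: burst=2, C=2
  Job 2: burst=14, C=16
  Job 3: burst=14, C=30
  Job 4: burst=14, C=44
Average completion = 92/4 = 23.0

23.0


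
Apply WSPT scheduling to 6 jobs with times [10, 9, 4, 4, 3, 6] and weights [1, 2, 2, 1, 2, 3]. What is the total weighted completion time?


Compute p/w ratios and sort ascending (WSPT): [(3, 2), (4, 2), (6, 3), (4, 1), (9, 2), (10, 1)]
Compute weighted completion times:
  Job (p=3,w=2): C=3, w*C=2*3=6
  Job (p=4,w=2): C=7, w*C=2*7=14
  Job (p=6,w=3): C=13, w*C=3*13=39
  Job (p=4,w=1): C=17, w*C=1*17=17
  Job (p=9,w=2): C=26, w*C=2*26=52
  Job (p=10,w=1): C=36, w*C=1*36=36
Total weighted completion time = 164

164


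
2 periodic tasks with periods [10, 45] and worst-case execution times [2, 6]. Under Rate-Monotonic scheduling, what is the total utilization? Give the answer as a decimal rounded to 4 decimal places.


Compute individual utilizations (exact fractions):
  Task 1: C/T = 2/10 = 1/5 (approx. 0.2)
  Task 2: C/T = 6/45 = 2/15 (approx. 0.1333)
Total utilization U = 1/5 + 2/15 = 1/3
Rounded to 4 decimal places: U = 0.3333
RM (Liu & Layland) bound for 2 tasks = 0.828427; compare with U = 1/3 (approx. 0.333333)
U <= bound, so schedulable by RM sufficient condition.

0.3333


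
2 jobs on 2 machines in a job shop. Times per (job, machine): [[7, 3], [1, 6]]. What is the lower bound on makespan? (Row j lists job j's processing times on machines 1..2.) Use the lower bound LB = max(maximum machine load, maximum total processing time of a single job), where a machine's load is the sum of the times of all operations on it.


Machine loads:
  Machine 1: 7 + 1 = 8
  Machine 2: 3 + 6 = 9
Max machine load = 9
Job totals:
  Job 1: 10
  Job 2: 7
Max job total = 10
Lower bound = max(9, 10) = 10

10


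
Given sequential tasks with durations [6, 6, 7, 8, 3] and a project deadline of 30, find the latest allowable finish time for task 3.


LF(activity 3) = deadline - sum of successor durations
Successors: activities 4 through 5 with durations [8, 3]
Sum of successor durations = 11
LF = 30 - 11 = 19

19


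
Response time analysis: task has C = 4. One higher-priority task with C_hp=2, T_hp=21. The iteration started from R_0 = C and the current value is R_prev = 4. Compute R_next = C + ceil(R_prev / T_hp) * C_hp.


R_next = C + ceil(R_prev / T_hp) * C_hp
ceil(4 / 21) = ceil(0.1905) = 1
Interference = 1 * 2 = 2
R_next = 4 + 2 = 6

6


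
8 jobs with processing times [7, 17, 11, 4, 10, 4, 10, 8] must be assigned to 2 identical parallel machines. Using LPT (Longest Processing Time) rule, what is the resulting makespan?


Sort jobs in decreasing order (LPT): [17, 11, 10, 10, 8, 7, 4, 4]
Assign each job to the least loaded machine:
  Machine 1: jobs [17, 10, 7], load = 34
  Machine 2: jobs [11, 10, 8, 4, 4], load = 37
Makespan = max load = 37

37


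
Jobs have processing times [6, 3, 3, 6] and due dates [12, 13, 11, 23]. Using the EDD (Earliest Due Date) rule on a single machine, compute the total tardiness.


Sort by due date (EDD order): [(3, 11), (6, 12), (3, 13), (6, 23)]
Compute completion times and tardiness:
  Job 1: p=3, d=11, C=3, tardiness=max(0,3-11)=0
  Job 2: p=6, d=12, C=9, tardiness=max(0,9-12)=0
  Job 3: p=3, d=13, C=12, tardiness=max(0,12-13)=0
  Job 4: p=6, d=23, C=18, tardiness=max(0,18-23)=0
Total tardiness = 0

0


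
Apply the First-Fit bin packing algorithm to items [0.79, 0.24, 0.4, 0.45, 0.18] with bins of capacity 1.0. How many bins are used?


Place items sequentially using First-Fit:
  Item 0.79 -> new Bin 1
  Item 0.24 -> new Bin 2
  Item 0.4 -> Bin 2 (now 0.64)
  Item 0.45 -> new Bin 3
  Item 0.18 -> Bin 1 (now 0.97)
Total bins used = 3

3


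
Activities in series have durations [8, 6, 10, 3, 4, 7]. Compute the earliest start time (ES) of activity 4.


Activity 4 starts after activities 1 through 3 complete.
Predecessor durations: [8, 6, 10]
ES = 8 + 6 + 10 = 24

24


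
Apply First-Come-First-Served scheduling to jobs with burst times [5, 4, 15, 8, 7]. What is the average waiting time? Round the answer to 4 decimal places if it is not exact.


FCFS order (as given): [5, 4, 15, 8, 7]
Waiting times:
  Job 1: wait = 0
  Job 2: wait = 5
  Job 3: wait = 9
  Job 4: wait = 24
  Job 5: wait = 32
Sum of waiting times = 70
Average waiting time = 70/5 = 14.0

14.0


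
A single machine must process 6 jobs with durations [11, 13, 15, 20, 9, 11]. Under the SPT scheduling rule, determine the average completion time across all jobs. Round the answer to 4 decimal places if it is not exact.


Sort jobs by processing time (SPT order): [9, 11, 11, 13, 15, 20]
Compute completion times sequentially:
  Job 1: processing = 9, completes at 9
  Job 2: processing = 11, completes at 20
  Job 3: processing = 11, completes at 31
  Job 4: processing = 13, completes at 44
  Job 5: processing = 15, completes at 59
  Job 6: processing = 20, completes at 79
Sum of completion times = 242
Average completion time = 242/6 = 40.3333

40.3333


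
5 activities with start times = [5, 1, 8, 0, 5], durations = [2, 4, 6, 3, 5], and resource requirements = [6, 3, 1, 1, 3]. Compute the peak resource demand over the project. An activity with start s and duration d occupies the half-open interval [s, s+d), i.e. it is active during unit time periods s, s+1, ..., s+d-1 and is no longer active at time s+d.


Each activity i is active on [start_i, start_i + duration_i).
Compute total resource usage per time slot:
  t=0: active resources = [1], total = 1
  t=1: active resources = [3, 1], total = 4
  t=2: active resources = [3, 1], total = 4
  t=3: active resources = [3], total = 3
  t=4: active resources = [3], total = 3
  t=5: active resources = [6, 3], total = 9
  t=6: active resources = [6, 3], total = 9
  t=7: active resources = [3], total = 3
  t=8: active resources = [1, 3], total = 4
  t=9: active resources = [1, 3], total = 4
  t=10: active resources = [1], total = 1
  t=11: active resources = [1], total = 1
  t=12: active resources = [1], total = 1
  t=13: active resources = [1], total = 1
Peak resource demand = 9

9


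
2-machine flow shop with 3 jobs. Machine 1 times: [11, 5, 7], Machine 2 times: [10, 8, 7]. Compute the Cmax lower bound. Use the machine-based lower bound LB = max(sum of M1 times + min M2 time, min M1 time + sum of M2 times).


LB1 = sum(M1 times) + min(M2 times) = 23 + 7 = 30
LB2 = min(M1 times) + sum(M2 times) = 5 + 25 = 30
Lower bound = max(LB1, LB2) = max(30, 30) = 30

30


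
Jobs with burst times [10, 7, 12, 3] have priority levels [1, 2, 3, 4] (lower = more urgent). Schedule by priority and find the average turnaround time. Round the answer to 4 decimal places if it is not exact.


Sort by priority (ascending = highest first):
Order: [(1, 10), (2, 7), (3, 12), (4, 3)]
Completion times:
  Priority 1, burst=10, C=10
  Priority 2, burst=7, C=17
  Priority 3, burst=12, C=29
  Priority 4, burst=3, C=32
Average turnaround = 88/4 = 22.0

22.0


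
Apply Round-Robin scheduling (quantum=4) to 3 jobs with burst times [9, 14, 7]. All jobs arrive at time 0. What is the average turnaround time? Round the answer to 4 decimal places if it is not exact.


Time quantum = 4
Execution trace:
  J1 runs 4 units, time = 4
  J2 runs 4 units, time = 8
  J3 runs 4 units, time = 12
  J1 runs 4 units, time = 16
  J2 runs 4 units, time = 20
  J3 runs 3 units, time = 23
  J1 runs 1 units, time = 24
  J2 runs 4 units, time = 28
  J2 runs 2 units, time = 30
Finish times: [24, 30, 23]
Average turnaround = 77/3 = 25.6667

25.6667


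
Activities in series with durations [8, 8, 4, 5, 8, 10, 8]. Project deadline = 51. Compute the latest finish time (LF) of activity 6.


LF(activity 6) = deadline - sum of successor durations
Successors: activities 7 through 7 with durations [8]
Sum of successor durations = 8
LF = 51 - 8 = 43

43


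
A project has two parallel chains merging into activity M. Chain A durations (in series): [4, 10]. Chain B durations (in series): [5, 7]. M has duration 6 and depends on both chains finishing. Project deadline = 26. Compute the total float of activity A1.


Forward pass: ES(A1) = sum of predecessors on chain A = 0
EF = ES + duration = 0 + 4 = 4
Backward pass: LF(M) = deadline = 26; LS(M) = 26 - 6 = 20
LF(A1) = LS(M) - sum(successors on chain A) = 20 - 10 = 10
LS = LF - duration = 10 - 4 = 6
Total float = LS - ES = 6 - 0 = 6

6


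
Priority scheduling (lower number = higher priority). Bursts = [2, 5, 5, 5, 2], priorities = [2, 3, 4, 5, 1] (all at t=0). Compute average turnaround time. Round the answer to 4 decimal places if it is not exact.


Sort by priority (ascending = highest first):
Order: [(1, 2), (2, 2), (3, 5), (4, 5), (5, 5)]
Completion times:
  Priority 1, burst=2, C=2
  Priority 2, burst=2, C=4
  Priority 3, burst=5, C=9
  Priority 4, burst=5, C=14
  Priority 5, burst=5, C=19
Average turnaround = 48/5 = 9.6

9.6


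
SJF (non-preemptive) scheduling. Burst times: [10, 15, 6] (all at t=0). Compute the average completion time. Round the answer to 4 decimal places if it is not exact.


SJF order (ascending): [6, 10, 15]
Completion times:
  Job 1: burst=6, C=6
  Job 2: burst=10, C=16
  Job 3: burst=15, C=31
Average completion = 53/3 = 17.6667

17.6667


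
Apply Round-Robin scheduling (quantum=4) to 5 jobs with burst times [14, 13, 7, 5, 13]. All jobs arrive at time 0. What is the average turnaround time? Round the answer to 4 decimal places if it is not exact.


Time quantum = 4
Execution trace:
  J1 runs 4 units, time = 4
  J2 runs 4 units, time = 8
  J3 runs 4 units, time = 12
  J4 runs 4 units, time = 16
  J5 runs 4 units, time = 20
  J1 runs 4 units, time = 24
  J2 runs 4 units, time = 28
  J3 runs 3 units, time = 31
  J4 runs 1 units, time = 32
  J5 runs 4 units, time = 36
  J1 runs 4 units, time = 40
  J2 runs 4 units, time = 44
  J5 runs 4 units, time = 48
  J1 runs 2 units, time = 50
  J2 runs 1 units, time = 51
  J5 runs 1 units, time = 52
Finish times: [50, 51, 31, 32, 52]
Average turnaround = 216/5 = 43.2

43.2


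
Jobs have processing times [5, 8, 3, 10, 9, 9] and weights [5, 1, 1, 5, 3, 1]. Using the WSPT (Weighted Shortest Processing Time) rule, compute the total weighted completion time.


Compute p/w ratios and sort ascending (WSPT): [(5, 5), (10, 5), (3, 1), (9, 3), (8, 1), (9, 1)]
Compute weighted completion times:
  Job (p=5,w=5): C=5, w*C=5*5=25
  Job (p=10,w=5): C=15, w*C=5*15=75
  Job (p=3,w=1): C=18, w*C=1*18=18
  Job (p=9,w=3): C=27, w*C=3*27=81
  Job (p=8,w=1): C=35, w*C=1*35=35
  Job (p=9,w=1): C=44, w*C=1*44=44
Total weighted completion time = 278

278


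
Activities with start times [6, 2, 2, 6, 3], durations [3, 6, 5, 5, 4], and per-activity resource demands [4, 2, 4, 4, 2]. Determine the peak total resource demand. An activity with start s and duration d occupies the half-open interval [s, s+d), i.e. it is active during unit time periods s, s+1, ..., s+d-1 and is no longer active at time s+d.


Each activity i is active on [start_i, start_i + duration_i).
Compute total resource usage per time slot:
  t=0: active resources = [], total = 0
  t=1: active resources = [], total = 0
  t=2: active resources = [2, 4], total = 6
  t=3: active resources = [2, 4, 2], total = 8
  t=4: active resources = [2, 4, 2], total = 8
  t=5: active resources = [2, 4, 2], total = 8
  t=6: active resources = [4, 2, 4, 4, 2], total = 16
  t=7: active resources = [4, 2, 4], total = 10
  t=8: active resources = [4, 4], total = 8
  t=9: active resources = [4], total = 4
  t=10: active resources = [4], total = 4
Peak resource demand = 16

16


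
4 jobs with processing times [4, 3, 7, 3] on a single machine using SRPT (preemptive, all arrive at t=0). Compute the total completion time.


Since all jobs arrive at t=0, SRPT equals SPT ordering.
SPT order: [3, 3, 4, 7]
Completion times:
  Job 1: p=3, C=3
  Job 2: p=3, C=6
  Job 3: p=4, C=10
  Job 4: p=7, C=17
Total completion time = 3 + 6 + 10 + 17 = 36

36


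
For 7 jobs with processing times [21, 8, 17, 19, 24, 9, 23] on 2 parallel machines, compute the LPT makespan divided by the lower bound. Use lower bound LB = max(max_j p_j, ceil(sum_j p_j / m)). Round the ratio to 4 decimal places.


LPT order: [24, 23, 21, 19, 17, 9, 8]
Machine loads after assignment: [60, 61]
LPT makespan = 61
Lower bound = max(max_job, ceil(total/2)) = max(24, 61) = 61
Ratio = 61 / 61 = 1.0

1.0


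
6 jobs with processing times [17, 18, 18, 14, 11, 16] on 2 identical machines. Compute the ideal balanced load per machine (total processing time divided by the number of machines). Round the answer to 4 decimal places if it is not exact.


Total processing time = 17 + 18 + 18 + 14 + 11 + 16 = 94
Number of machines = 2
Ideal balanced load = 94 / 2 = 47.0

47.0


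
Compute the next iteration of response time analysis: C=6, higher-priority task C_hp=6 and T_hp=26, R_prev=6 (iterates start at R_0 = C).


R_next = C + ceil(R_prev / T_hp) * C_hp
ceil(6 / 26) = ceil(0.2308) = 1
Interference = 1 * 6 = 6
R_next = 6 + 6 = 12

12


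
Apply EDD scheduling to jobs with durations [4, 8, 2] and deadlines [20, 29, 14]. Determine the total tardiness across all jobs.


Sort by due date (EDD order): [(2, 14), (4, 20), (8, 29)]
Compute completion times and tardiness:
  Job 1: p=2, d=14, C=2, tardiness=max(0,2-14)=0
  Job 2: p=4, d=20, C=6, tardiness=max(0,6-20)=0
  Job 3: p=8, d=29, C=14, tardiness=max(0,14-29)=0
Total tardiness = 0

0


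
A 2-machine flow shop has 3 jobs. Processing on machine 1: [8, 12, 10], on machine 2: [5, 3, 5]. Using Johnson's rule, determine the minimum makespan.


Apply Johnson's rule:
  Group 1 (a <= b): []
  Group 2 (a > b): [(1, 8, 5), (3, 10, 5), (2, 12, 3)]
Optimal job order: [1, 3, 2]
Schedule:
  Job 1: M1 done at 8, M2 done at 13
  Job 3: M1 done at 18, M2 done at 23
  Job 2: M1 done at 30, M2 done at 33
Makespan = 33

33


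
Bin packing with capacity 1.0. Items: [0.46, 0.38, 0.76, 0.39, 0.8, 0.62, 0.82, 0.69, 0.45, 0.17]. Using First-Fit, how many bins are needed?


Place items sequentially using First-Fit:
  Item 0.46 -> new Bin 1
  Item 0.38 -> Bin 1 (now 0.84)
  Item 0.76 -> new Bin 2
  Item 0.39 -> new Bin 3
  Item 0.8 -> new Bin 4
  Item 0.62 -> new Bin 5
  Item 0.82 -> new Bin 6
  Item 0.69 -> new Bin 7
  Item 0.45 -> Bin 3 (now 0.84)
  Item 0.17 -> Bin 2 (now 0.93)
Total bins used = 7

7


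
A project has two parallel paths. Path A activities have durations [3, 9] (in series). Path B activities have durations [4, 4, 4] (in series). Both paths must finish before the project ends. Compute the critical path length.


Path A total = 3 + 9 = 12
Path B total = 4 + 4 + 4 = 12
Critical path = longest path = max(12, 12) = 12

12


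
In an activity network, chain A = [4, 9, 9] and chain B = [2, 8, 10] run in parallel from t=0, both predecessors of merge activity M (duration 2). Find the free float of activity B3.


ES(B3) = sum of predecessors on chain B = 10
EF(B3) = ES + duration = 10 + 10 = 20
Successor of B3 is M. ES(M) = max(sum(A), sum(B)) = max(22, 20) = 22
Free float = ES(successor) - EF(current) = 22 - 20 = 2

2


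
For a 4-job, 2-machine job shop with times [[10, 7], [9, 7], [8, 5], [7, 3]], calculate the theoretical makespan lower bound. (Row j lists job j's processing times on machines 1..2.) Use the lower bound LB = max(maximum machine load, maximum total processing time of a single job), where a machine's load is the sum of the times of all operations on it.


Machine loads:
  Machine 1: 10 + 9 + 8 + 7 = 34
  Machine 2: 7 + 7 + 5 + 3 = 22
Max machine load = 34
Job totals:
  Job 1: 17
  Job 2: 16
  Job 3: 13
  Job 4: 10
Max job total = 17
Lower bound = max(34, 17) = 34

34


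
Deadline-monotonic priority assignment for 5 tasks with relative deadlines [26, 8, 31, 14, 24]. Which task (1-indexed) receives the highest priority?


Sort tasks by relative deadline (ascending):
  Task 2: deadline = 8
  Task 4: deadline = 14
  Task 5: deadline = 24
  Task 1: deadline = 26
  Task 3: deadline = 31
Priority order (highest first): [2, 4, 5, 1, 3]
Highest priority task = 2

2


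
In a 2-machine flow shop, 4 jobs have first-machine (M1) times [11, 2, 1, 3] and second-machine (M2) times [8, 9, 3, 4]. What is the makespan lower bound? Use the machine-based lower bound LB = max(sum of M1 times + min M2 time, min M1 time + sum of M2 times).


LB1 = sum(M1 times) + min(M2 times) = 17 + 3 = 20
LB2 = min(M1 times) + sum(M2 times) = 1 + 24 = 25
Lower bound = max(LB1, LB2) = max(20, 25) = 25

25


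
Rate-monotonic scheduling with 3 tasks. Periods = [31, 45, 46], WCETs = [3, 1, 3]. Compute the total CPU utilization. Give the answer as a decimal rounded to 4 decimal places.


Compute individual utilizations (exact fractions):
  Task 1: C/T = 3/31 (approx. 0.0968)
  Task 2: C/T = 1/45 (approx. 0.0222)
  Task 3: C/T = 3/46 (approx. 0.0652)
Total utilization U = 3/31 + 1/45 + 3/46 = 11821/64170
Rounded to 4 decimal places: U = 0.1842
RM (Liu & Layland) bound for 3 tasks = 0.779763; compare with U = 11821/64170 (approx. 0.184214)
U <= bound, so schedulable by RM sufficient condition.

0.1842


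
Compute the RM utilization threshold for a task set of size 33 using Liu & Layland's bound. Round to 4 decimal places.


Compute 2^(1/33) = 1.0212266063
Subtract 1: 1.0212266063 - 1 = 0.0212266063
Multiply by n: 33 * 0.0212266063 = 0.7004780079
Round to 4 dp: 0.7005

0.7005


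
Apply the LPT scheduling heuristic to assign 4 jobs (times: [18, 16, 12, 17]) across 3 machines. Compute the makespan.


Sort jobs in decreasing order (LPT): [18, 17, 16, 12]
Assign each job to the least loaded machine:
  Machine 1: jobs [18], load = 18
  Machine 2: jobs [17], load = 17
  Machine 3: jobs [16, 12], load = 28
Makespan = max load = 28

28


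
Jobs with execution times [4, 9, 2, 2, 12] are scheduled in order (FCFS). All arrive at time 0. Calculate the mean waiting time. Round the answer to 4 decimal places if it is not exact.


FCFS order (as given): [4, 9, 2, 2, 12]
Waiting times:
  Job 1: wait = 0
  Job 2: wait = 4
  Job 3: wait = 13
  Job 4: wait = 15
  Job 5: wait = 17
Sum of waiting times = 49
Average waiting time = 49/5 = 9.8

9.8


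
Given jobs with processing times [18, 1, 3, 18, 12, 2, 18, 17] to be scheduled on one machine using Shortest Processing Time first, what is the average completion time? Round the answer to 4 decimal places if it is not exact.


Sort jobs by processing time (SPT order): [1, 2, 3, 12, 17, 18, 18, 18]
Compute completion times sequentially:
  Job 1: processing = 1, completes at 1
  Job 2: processing = 2, completes at 3
  Job 3: processing = 3, completes at 6
  Job 4: processing = 12, completes at 18
  Job 5: processing = 17, completes at 35
  Job 6: processing = 18, completes at 53
  Job 7: processing = 18, completes at 71
  Job 8: processing = 18, completes at 89
Sum of completion times = 276
Average completion time = 276/8 = 34.5

34.5
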